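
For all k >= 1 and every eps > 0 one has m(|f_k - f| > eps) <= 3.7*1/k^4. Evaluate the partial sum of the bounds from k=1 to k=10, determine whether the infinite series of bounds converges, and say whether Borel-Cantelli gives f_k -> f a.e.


Step 1: List the terms 3.7*1/k^4 for k = 1 to 10:
  k=1: 3.7
  k=2: 0.23125
  k=3: 0.045679
  k=4: 0.014453
  k=5: 0.00592
  k=6: 0.002855
  k=7: 0.001541
  k=8: 9.033203e-04
  k=9: 5.639384e-04
  k=10: 3.700000e-04
Step 2: Partial sum = 3.7 + 0.23125 + 0.045679 + 0.014453 + 0.00592 + 0.002855 + 0.001541 + 9.033203e-04 + 5.639384e-04 + 3.700000e-04
     = 4.003535
Step 3: The full series sum_(k>=1) 3.7*1/k^4 converges (p-series with p = 4 > 1; a constant multiple of a convergent series converges).
Step 4: Fix eps > 0. Since sum_k m(|f_k - f| > eps) < infinity, the Borel-Cantelli lemma gives
        m(limsup_k {|f_k - f| > eps}) = 0, i.e. for a.e. x, |f_k(x) - f(x)| <= eps for all large k.
        Applying this with eps = 1/j for j = 1, 2, ... and intersecting the countably many full-measure sets,
        for a.e. x we get limsup_k |f_k(x) - f(x)| <= 1/j for every j, hence f_k -> f almost everywhere.
Conclusion: series converges; Borel-Cantelli yields f_k -> f a.e.


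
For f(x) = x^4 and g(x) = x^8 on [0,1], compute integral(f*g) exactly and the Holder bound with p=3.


Step 1: Exact integral of f*g = integral(x^12, 0, 1) = 1/13
     = 0.076923
Step 2: Holder bound with p=3, q=1.5:
  ||f||_p = (integral x^12 dx)^(1/3) = (1/13)^(1/3) = 0.42529
  ||g||_q = (integral x^12 dx)^(1/1.5) = (1/13)^(1/1.5) = 0.180872
Step 3: Holder bound = ||f||_p * ||g||_q = 0.42529 * 0.180872 = 0.076923
Verification: 0.076923 <= 0.076923 (Holder holds)


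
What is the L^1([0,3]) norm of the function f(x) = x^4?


Step 1: ||f||_1 = (integral_0^3 |x^4|^1 dx)^(1/1)
     = (integral_0^3 x^4 dx)^(1/1)
Step 2: integral_0^3 x^4 dx = [x^5/(5)] from 0 to 3 = 3^5/5
     = 243/5 = 48.6
Step 3: ||f||_1 = (48.6)^(1/1) = 48.6


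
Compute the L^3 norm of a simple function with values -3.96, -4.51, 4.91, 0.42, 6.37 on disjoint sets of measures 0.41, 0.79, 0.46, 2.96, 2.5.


Step 1: Compute |f_i|^3 for each value:
  |-3.96|^3 = 62.099136
  |-4.51|^3 = 91.733851
  |4.91|^3 = 118.370771
  |0.42|^3 = 0.074088
  |6.37|^3 = 258.474853
Step 2: Multiply by measures and sum:
  62.099136 * 0.41 = 25.460646
  91.733851 * 0.79 = 72.469742
  118.370771 * 0.46 = 54.450555
  0.074088 * 2.96 = 0.2193
  258.474853 * 2.5 = 646.187132
Sum = 25.460646 + 72.469742 + 54.450555 + 0.2193 + 646.187132 = 798.787376
Step 3: Take the p-th root:
||f||_3 = (798.787376)^(1/3) = 9.278485


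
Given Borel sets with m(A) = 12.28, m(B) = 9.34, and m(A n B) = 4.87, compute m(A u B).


By inclusion-exclusion: m(A u B) = m(A) + m(B) - m(A n B)
= 12.28 + 9.34 - 4.87
= 16.75


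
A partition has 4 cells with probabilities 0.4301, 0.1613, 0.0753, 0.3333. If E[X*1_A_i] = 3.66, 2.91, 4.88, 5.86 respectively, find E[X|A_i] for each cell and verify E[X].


For each cell A_i: E[X|A_i] = E[X*1_A_i] / P(A_i)
Step 1: E[X|A_1] = 3.66 / 0.4301 = 8.509649
Step 2: E[X|A_2] = 2.91 / 0.1613 = 18.040918
Step 3: E[X|A_3] = 4.88 / 0.0753 = 64.807437
Step 4: E[X|A_4] = 5.86 / 0.3333 = 17.581758
Verification: E[X] = sum E[X*1_A_i] = 3.66 + 2.91 + 4.88 + 5.86 = 17.31


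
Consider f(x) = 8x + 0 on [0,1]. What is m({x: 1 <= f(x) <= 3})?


f^(-1)([1, 3]) = {x : 1 <= 8x + 0 <= 3}
Solving: (1 - 0)/8 <= x <= (3 - 0)/8
= [0.125, 0.375]
Intersecting with [0,1]: [0.125, 0.375]
Measure = 0.375 - 0.125 = 0.25


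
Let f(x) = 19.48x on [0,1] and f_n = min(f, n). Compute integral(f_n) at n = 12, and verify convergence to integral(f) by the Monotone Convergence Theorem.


f(x) = 19.48x on [0,1]; f_n(x) = min(19.48x, n). At n = 12:
Step 1: f(x) reaches 12 at x = 12/19.48 = 0.616016
Step 2: integral(f_12) = integral(19.48x, 0, 0.616016) + integral(12, 0.616016, 1)
       = 19.48*0.616016^2/2 + 12*(1 - 0.616016)
       = 3.696099 + 4.607803
       = 8.303901
Step 3: As n -> infinity, f_n increases to f, so by MCT integral(f_n) -> integral(f) = 19.48/2 = 9.74.
Convergence: integral(f_12) = 8.303901 -> 9.74 as n -> infinity


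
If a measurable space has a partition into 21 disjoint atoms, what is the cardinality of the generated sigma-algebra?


Each element of the sigma-algebra is a union of some subset of the 21 atoms.
The number of such subsets is 2^21 = 2097152.


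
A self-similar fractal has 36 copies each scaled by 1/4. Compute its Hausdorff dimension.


For a self-similar set with N copies scaled by 1/r:
dim_H = log(N)/log(r) = log(36)/log(4)
= 3.583519/1.386294
= 2.584963


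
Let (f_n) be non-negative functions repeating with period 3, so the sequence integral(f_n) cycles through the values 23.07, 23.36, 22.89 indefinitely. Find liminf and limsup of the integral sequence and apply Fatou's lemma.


The sequence (integral(f_n)) is periodic with period 3, repeating the values 23.07, 23.36, 22.89 indefinitely.
Step 1: For a periodic sequence, every tail (a_m, a_(m+1), ...) contains all 3 period values infinitely often.
Step 2: Hence inf of every tail = min of the period values = min(23.07, 23.36, 22.89) = 22.89.
        liminf_n integral(f_n) = sup over m of (inf of tail from m) = 22.89.
Step 3: Similarly sup of every tail = max of the period values = 23.36.
        limsup_n integral(f_n) = 23.36.
Step 4: Fatou's lemma: integral(liminf_n f_n) <= liminf_n integral(f_n) = 22.89.
        So the integral of the pointwise liminf is at most 22.89.


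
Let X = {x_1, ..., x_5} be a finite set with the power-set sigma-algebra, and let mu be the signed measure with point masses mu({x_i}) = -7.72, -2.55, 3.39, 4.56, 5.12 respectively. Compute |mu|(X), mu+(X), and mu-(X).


Step 1: Every measurable set is a union of atoms (the cells / points), so a Hahn decomposition is
  obtained by grouping atoms by sign: P = union of atoms with mu > 0, N = union of the remaining atoms.
  Atoms in P (indices): 3, 4, 5;  atoms in N (indices): 1, 2
  Positive values: 3.39, 4.56, 5.12
  Negative values: -7.72, -2.55
Step 2: mu+(X) = mu(P) = sum of positive atom values = 13.07
Step 3: mu-(X) = -mu(N) = sum of |negative atom values| = 10.27
Step 4: |mu|(X) = mu+(X) + mu-(X) = 13.07 + 10.27 = 23.34


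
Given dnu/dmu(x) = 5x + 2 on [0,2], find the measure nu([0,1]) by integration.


nu(A) = integral_A (dnu/dmu) dmu = integral_0^1 (5x + 2) dx
Step 1: Antiderivative F(x) = (5/2)x^2 + 2x
Step 2: F(1) = (5/2)*1^2 + 2*1 = 2.5 + 2 = 4.5
Step 3: F(0) = (5/2)*0^2 + 2*0 = 0.0 + 0 = 0.0
Step 4: nu([0,1]) = F(1) - F(0) = 4.5 - 0.0 = 4.5


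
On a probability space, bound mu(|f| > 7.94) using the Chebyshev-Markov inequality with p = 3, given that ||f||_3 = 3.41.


Chebyshev/Markov inequality: mu(|f| > eps) <= (||f||_p / eps)^p
Step 1: ||f||_3 / eps = 3.41 / 7.94 = 0.429471
Step 2: Raise to power p = 3:
  (0.429471)^3 = 0.079214
Step 3: Therefore mu(|f| > 7.94) <= 0.079214


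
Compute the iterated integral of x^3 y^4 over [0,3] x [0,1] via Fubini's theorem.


By Fubini's theorem, the double integral factors as a product of single integrals:
Step 1: integral_0^3 x^3 dx = [x^4/4] from 0 to 3
     = 3^4/4 = 20.25
Step 2: integral_0^1 y^4 dy = [y^5/5] from 0 to 1
     = 1^5/5 = 0.2
Step 3: Double integral = 20.25 * 0.2 = 4.05


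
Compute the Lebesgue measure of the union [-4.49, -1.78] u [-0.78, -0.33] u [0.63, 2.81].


For pairwise disjoint intervals, m(union) = sum of lengths.
= (-1.78 - -4.49) + (-0.33 - -0.78) + (2.81 - 0.63)
= 2.71 + 0.45 + 2.18
= 5.34


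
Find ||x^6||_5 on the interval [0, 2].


Step 1: ||f||_5 = (integral_0^2 |x^6|^5 dx)^(1/5)
     = (integral_0^2 x^30 dx)^(1/5)
Step 2: integral_0^2 x^30 dx = [x^31/(31)] from 0 to 2 = 2^31/31
     = 2147483648/31 = 6.927367e+07
Step 3: ||f||_5 = (6.927367e+07)^(1/5) = 36.992496


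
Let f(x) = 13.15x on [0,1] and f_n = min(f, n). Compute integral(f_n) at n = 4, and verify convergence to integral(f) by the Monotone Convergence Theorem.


f(x) = 13.15x on [0,1]; f_n(x) = min(13.15x, n). At n = 4:
Step 1: f(x) reaches 4 at x = 4/13.15 = 0.304183
Step 2: integral(f_4) = integral(13.15x, 0, 0.304183) + integral(4, 0.304183, 1)
       = 13.15*0.304183^2/2 + 4*(1 - 0.304183)
       = 0.608365 + 2.78327
       = 3.391635
Step 3: As n -> infinity, f_n increases to f, so by MCT integral(f_n) -> integral(f) = 13.15/2 = 6.575.
Convergence: integral(f_4) = 3.391635 -> 6.575 as n -> infinity


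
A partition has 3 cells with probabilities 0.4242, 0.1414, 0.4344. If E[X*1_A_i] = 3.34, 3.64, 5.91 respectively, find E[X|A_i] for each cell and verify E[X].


For each cell A_i: E[X|A_i] = E[X*1_A_i] / P(A_i)
Step 1: E[X|A_1] = 3.34 / 0.4242 = 7.873645
Step 2: E[X|A_2] = 3.64 / 0.1414 = 25.742574
Step 3: E[X|A_3] = 5.91 / 0.4344 = 13.604972
Verification: E[X] = sum E[X*1_A_i] = 3.34 + 3.64 + 5.91 = 12.89


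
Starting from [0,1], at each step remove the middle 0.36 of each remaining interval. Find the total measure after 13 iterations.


Step 1: At each step, fraction remaining = 1 - 0.36 = 0.64
Step 2: After 13 steps, measure = (0.64)^13
Result = 0.003022


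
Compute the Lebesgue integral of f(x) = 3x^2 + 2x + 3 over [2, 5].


The Lebesgue integral of a Riemann-integrable function agrees with the Riemann integral.
Antiderivative F(x) = (3/3)x^3 + (2/2)x^2 + 3x
F(5) = (3/3)*5^3 + (2/2)*5^2 + 3*5
     = (3/3)*125 + (2/2)*25 + 3*5
     = 125 + 25 + 15
     = 165
F(2) = 18
Integral = F(5) - F(2) = 165 - 18 = 147


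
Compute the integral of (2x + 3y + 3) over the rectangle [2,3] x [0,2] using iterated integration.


By Fubini, integrate in x first, then y.
Step 1: Fix y, integrate over x in [2,3]:
  integral(2x + 3y + 3, x=2..3)
  = 2*(3^2 - 2^2)/2 + (3y + 3)*(3 - 2)
  = 5 + (3y + 3)*1
  = 5 + 3y + 3
  = 8 + 3y
Step 2: Integrate over y in [0,2]:
  integral(8 + 3y, y=0..2)
  = 8*2 + 3*(2^2 - 0^2)/2
  = 16 + 6
  = 22


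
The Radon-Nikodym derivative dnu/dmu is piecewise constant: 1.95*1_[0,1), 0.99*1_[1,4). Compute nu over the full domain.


Integrate each piece of the Radon-Nikodym derivative:
Step 1: integral_0^1 1.95 dx = 1.95*(1-0) = 1.95*1 = 1.95
Step 2: integral_1^4 0.99 dx = 0.99*(4-1) = 0.99*3 = 2.97
Total: 1.95 + 2.97 = 4.92


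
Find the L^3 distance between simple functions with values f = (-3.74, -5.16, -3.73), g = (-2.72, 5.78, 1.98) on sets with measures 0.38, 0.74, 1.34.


Step 1: Compute differences f_i - g_i:
  -3.74 - -2.72 = -1.02
  -5.16 - 5.78 = -10.94
  -3.73 - 1.98 = -5.71
Step 2: Compute |diff|^3 * measure for each set:
  |-1.02|^3 * 0.38 = 1.061208 * 0.38 = 0.403259
  |-10.94|^3 * 0.74 = 1309.338584 * 0.74 = 968.910552
  |-5.71|^3 * 1.34 = 186.169411 * 1.34 = 249.467011
Step 3: Sum = 1218.780822
Step 4: ||f-g||_3 = (1218.780822)^(1/3) = 10.681737


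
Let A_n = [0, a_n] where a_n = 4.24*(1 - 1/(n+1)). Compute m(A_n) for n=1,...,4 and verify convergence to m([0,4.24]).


By continuity of measure from below: if A_n increases to A, then m(A_n) -> m(A).
Here A = [0, 4.24], so m(A) = 4.24
Step 1: a_1 = 4.24*(1 - 1/2) = 2.12, m(A_1) = 2.12
Step 2: a_2 = 4.24*(1 - 1/3) = 2.8267, m(A_2) = 2.8267
Step 3: a_3 = 4.24*(1 - 1/4) = 3.18, m(A_3) = 3.18
Step 4: a_4 = 4.24*(1 - 1/5) = 3.392, m(A_4) = 3.392
Limit: m(A_n) -> m([0,4.24]) = 4.24


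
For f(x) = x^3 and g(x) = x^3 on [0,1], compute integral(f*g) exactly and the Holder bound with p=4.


Step 1: Exact integral of f*g = integral(x^6, 0, 1) = 1/7
     = 0.142857
Step 2: Holder bound with p=4, q=1.333333:
  ||f||_p = (integral x^12 dx)^(1/4) = (1/13)^(1/4) = 0.52664
  ||g||_q = (integral x^4 dx)^(1/1.333333) = (1/5)^(1/1.333333) = 0.29907
Step 3: Holder bound = ||f||_p * ||g||_q = 0.52664 * 0.29907 = 0.157502
Verification: 0.142857 <= 0.157502 (Holder holds)


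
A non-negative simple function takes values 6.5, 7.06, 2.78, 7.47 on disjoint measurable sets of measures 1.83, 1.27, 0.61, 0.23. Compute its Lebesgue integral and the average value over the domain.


Step 1: Integral = sum(value_i * measure_i)
= 6.5*1.83 + 7.06*1.27 + 2.78*0.61 + 7.47*0.23
= 11.895 + 8.9662 + 1.6958 + 1.7181
= 24.2751
Step 2: Total measure of domain = 1.83 + 1.27 + 0.61 + 0.23 = 3.94
Step 3: Average value = 24.2751 / 3.94 = 6.161193


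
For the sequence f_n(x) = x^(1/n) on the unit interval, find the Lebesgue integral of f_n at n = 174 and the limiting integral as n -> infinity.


At n = 174: f_174(x) = x^(1/174).
Step 1: integral(x^(1/174), 0, 1) = [x^(1/174+1) / (1/174+1)] from 0 to 1
     = 1 / (1/174 + 1) = 1 / ((174+1)/174) = 174/(174+1)
     = 174/175 = 0.994286
Step 2: As n -> infinity, f_n(x) = x^(1/n) -> 1 for x in (0,1], and f_n is increasing in n.
By MCT, lim_n integral(f_n) = integral(lim_n f_n) = integral(1, 0, 1) = 1.
Step 3: Verify convergence: 174/175 = 0.994286 -> 1


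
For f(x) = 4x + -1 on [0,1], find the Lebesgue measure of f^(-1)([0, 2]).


f^(-1)([0, 2]) = {x : 0 <= 4x + -1 <= 2}
Solving: (0 - -1)/4 <= x <= (2 - -1)/4
= [0.25, 0.75]
Intersecting with [0,1]: [0.25, 0.75]
Measure = 0.75 - 0.25 = 0.5


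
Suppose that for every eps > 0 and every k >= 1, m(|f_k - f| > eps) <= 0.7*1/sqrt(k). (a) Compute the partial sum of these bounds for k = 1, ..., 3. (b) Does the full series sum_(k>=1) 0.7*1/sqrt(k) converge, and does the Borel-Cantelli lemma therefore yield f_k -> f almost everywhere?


Step 1: List the terms 0.7*1/sqrt(k) for k = 1 to 3:
  k=1: 0.7
  k=2: 0.494975
  k=3: 0.404145
Step 2: Partial sum = 0.7 + 0.494975 + 0.404145
     = 1.59912
Step 3: The full series sum_(k>=1) 0.7*1/sqrt(k) diverges (p-series with p = 1/2 <= 1; a nonzero constant multiple of a divergent series diverges).
Step 4: The (first) Borel-Cantelli lemma requires a summable sequence of measures, so it does not apply here;
        from this bound alone no conclusion about a.e. convergence can be drawn (convergence in measure still
        gives an a.e.-convergent subsequence, but not a.e. convergence of the whole sequence).
Conclusion: series diverges; Borel-Cantelli is inconclusive about a.e. convergence of f_k.


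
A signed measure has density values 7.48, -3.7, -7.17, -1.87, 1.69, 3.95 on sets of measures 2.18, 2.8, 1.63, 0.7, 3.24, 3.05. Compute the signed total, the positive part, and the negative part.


Step 1: Compute signed measure on each set:
  Set 1: 7.48 * 2.18 = 16.3064
  Set 2: -3.7 * 2.8 = -10.36
  Set 3: -7.17 * 1.63 = -11.6871
  Set 4: -1.87 * 0.7 = -1.309
  Set 5: 1.69 * 3.24 = 5.4756
  Set 6: 3.95 * 3.05 = 12.0475
Step 2: Total signed measure = (16.3064) + (-10.36) + (-11.6871) + (-1.309) + (5.4756) + (12.0475)
     = 10.4734
Step 3: Positive part mu+(X) = sum of positive contributions = 33.8295
Step 4: Negative part mu-(X) = |sum of negative contributions| = 23.3561


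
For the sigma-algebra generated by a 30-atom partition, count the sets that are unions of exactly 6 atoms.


Each element of F is a union of some subset of the 30 atoms.
Elements that are unions of exactly 6 atoms correspond to 6-element subsets of the 30 atoms.
Count = C(30, 6) = 30! / (6! * 24!) = 593775.


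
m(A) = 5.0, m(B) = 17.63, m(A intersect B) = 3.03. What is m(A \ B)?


m(A \ B) = m(A) - m(A n B)
= 5.0 - 3.03
= 1.97


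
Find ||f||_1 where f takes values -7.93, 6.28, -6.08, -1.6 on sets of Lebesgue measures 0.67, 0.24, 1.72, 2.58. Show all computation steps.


Step 1: Compute |f_i|^1 for each value:
  |-7.93|^1 = 7.93
  |6.28|^1 = 6.28
  |-6.08|^1 = 6.08
  |-1.6|^1 = 1.6
Step 2: Multiply by measures and sum:
  7.93 * 0.67 = 5.3131
  6.28 * 0.24 = 1.5072
  6.08 * 1.72 = 10.4576
  1.6 * 2.58 = 4.128
Sum = 5.3131 + 1.5072 + 10.4576 + 4.128 = 21.4059
Step 3: Take the p-th root:
||f||_1 = (21.4059)^(1/1) = 21.4059


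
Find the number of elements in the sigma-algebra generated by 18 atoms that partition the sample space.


Each element of the sigma-algebra is a union of some subset of the 18 atoms.
The number of such subsets is 2^18 = 262144.


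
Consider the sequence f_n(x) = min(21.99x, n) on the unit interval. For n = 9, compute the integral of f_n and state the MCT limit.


f(x) = 21.99x on [0,1]; f_n(x) = min(21.99x, n). At n = 9:
Step 1: f(x) reaches 9 at x = 9/21.99 = 0.409277
Step 2: integral(f_9) = integral(21.99x, 0, 0.409277) + integral(9, 0.409277, 1)
       = 21.99*0.409277^2/2 + 9*(1 - 0.409277)
       = 1.841746 + 5.316508
       = 7.158254
Step 3: As n -> infinity, f_n increases to f, so by MCT integral(f_n) -> integral(f) = 21.99/2 = 10.995.
Convergence: integral(f_9) = 7.158254 -> 10.995 as n -> infinity


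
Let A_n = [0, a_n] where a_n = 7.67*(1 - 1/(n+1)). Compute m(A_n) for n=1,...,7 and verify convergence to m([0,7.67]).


By continuity of measure from below: if A_n increases to A, then m(A_n) -> m(A).
Here A = [0, 7.67], so m(A) = 7.67
Step 1: a_1 = 7.67*(1 - 1/2) = 3.835, m(A_1) = 3.835
Step 2: a_2 = 7.67*(1 - 1/3) = 5.1133, m(A_2) = 5.1133
Step 3: a_3 = 7.67*(1 - 1/4) = 5.7525, m(A_3) = 5.7525
Step 4: a_4 = 7.67*(1 - 1/5) = 6.136, m(A_4) = 6.136
Step 5: a_5 = 7.67*(1 - 1/6) = 6.3917, m(A_5) = 6.3917
Step 6: a_6 = 7.67*(1 - 1/7) = 6.5743, m(A_6) = 6.5743
Step 7: a_7 = 7.67*(1 - 1/8) = 6.7112, m(A_7) = 6.7112
Limit: m(A_n) -> m([0,7.67]) = 7.67


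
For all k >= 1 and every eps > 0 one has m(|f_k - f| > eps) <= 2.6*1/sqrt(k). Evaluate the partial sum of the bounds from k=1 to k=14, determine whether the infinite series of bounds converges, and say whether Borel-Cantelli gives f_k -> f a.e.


Step 1: List the terms 2.6*1/sqrt(k) for k = 1 to 14:
  k=1: 2.6
  k=2: 1.838478
  k=3: 1.501111
  k=4: 1.3
  k=5: 1.162755
  k=6: 1.061446
  k=7: 0.982708
  k=8: 0.919239
  k=9: 0.866667
  k=10: 0.822192
  k=11: 0.783929
  k=12: 0.750555
  k=13: 0.72111
  k=14: 0.694879
Step 2: Partial sum = 2.6 + 1.838478 + 1.501111 + 1.3 + 1.162755 + 1.061446 + 0.982708 + 0.919239 + 0.866667 + 0.822192 + 0.783929 + 0.750555 + 0.72111 + 0.694879
     = 16.005069
Step 3: The full series sum_(k>=1) 2.6*1/sqrt(k) diverges (p-series with p = 1/2 <= 1; a nonzero constant multiple of a divergent series diverges).
Step 4: The (first) Borel-Cantelli lemma requires a summable sequence of measures, so it does not apply here;
        from this bound alone no conclusion about a.e. convergence can be drawn (convergence in measure still
        gives an a.e.-convergent subsequence, but not a.e. convergence of the whole sequence).
Conclusion: series diverges; Borel-Cantelli is inconclusive about a.e. convergence of f_k.


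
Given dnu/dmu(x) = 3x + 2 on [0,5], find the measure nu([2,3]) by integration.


nu(A) = integral_A (dnu/dmu) dmu = integral_2^3 (3x + 2) dx
Step 1: Antiderivative F(x) = (3/2)x^2 + 2x
Step 2: F(3) = (3/2)*3^2 + 2*3 = 13.5 + 6 = 19.5
Step 3: F(2) = (3/2)*2^2 + 2*2 = 6 + 4 = 10
Step 4: nu([2,3]) = F(3) - F(2) = 19.5 - 10 = 9.5


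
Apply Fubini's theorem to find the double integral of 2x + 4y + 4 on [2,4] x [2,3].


By Fubini, integrate in x first, then y.
Step 1: Fix y, integrate over x in [2,4]:
  integral(2x + 4y + 4, x=2..4)
  = 2*(4^2 - 2^2)/2 + (4y + 4)*(4 - 2)
  = 12 + (4y + 4)*2
  = 12 + 8y + 8
  = 20 + 8y
Step 2: Integrate over y in [2,3]:
  integral(20 + 8y, y=2..3)
  = 20*1 + 8*(3^2 - 2^2)/2
  = 20 + 20
  = 40


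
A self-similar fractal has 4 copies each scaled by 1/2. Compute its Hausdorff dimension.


For a self-similar set with N copies scaled by 1/r:
dim_H = log(N)/log(r) = log(4)/log(2)
= 1.386294/0.693147
= 2


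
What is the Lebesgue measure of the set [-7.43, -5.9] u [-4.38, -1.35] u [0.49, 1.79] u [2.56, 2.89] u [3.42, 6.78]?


For pairwise disjoint intervals, m(union) = sum of lengths.
= (-5.9 - -7.43) + (-1.35 - -4.38) + (1.79 - 0.49) + (2.89 - 2.56) + (6.78 - 3.42)
= 1.53 + 3.03 + 1.3 + 0.33 + 3.36
= 9.55


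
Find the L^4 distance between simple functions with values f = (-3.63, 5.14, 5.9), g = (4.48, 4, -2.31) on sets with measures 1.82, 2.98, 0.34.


Step 1: Compute differences f_i - g_i:
  -3.63 - 4.48 = -8.11
  5.14 - 4 = 1.14
  5.9 - -2.31 = 8.21
Step 2: Compute |diff|^4 * measure for each set:
  |-8.11|^4 * 1.82 = 4325.969138 * 1.82 = 7873.263832
  |1.14|^4 * 2.98 = 1.68896 * 2.98 = 5.033101
  |8.21|^4 * 0.34 = 4543.312697 * 0.34 = 1544.726317
Step 3: Sum = 9423.02325
Step 4: ||f-g||_4 = (9423.02325)^(1/4) = 9.852525


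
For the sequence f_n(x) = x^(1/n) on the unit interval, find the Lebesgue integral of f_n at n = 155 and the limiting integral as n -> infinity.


At n = 155: f_155(x) = x^(1/155).
Step 1: integral(x^(1/155), 0, 1) = [x^(1/155+1) / (1/155+1)] from 0 to 1
     = 1 / (1/155 + 1) = 1 / ((155+1)/155) = 155/(155+1)
     = 155/156 = 0.99359
Step 2: As n -> infinity, f_n(x) = x^(1/n) -> 1 for x in (0,1], and f_n is increasing in n.
By MCT, lim_n integral(f_n) = integral(lim_n f_n) = integral(1, 0, 1) = 1.
Step 3: Verify convergence: 155/156 = 0.99359 -> 1


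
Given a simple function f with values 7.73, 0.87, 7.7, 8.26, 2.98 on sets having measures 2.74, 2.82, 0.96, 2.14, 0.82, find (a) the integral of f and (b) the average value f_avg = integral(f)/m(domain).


Step 1: Integral = sum(value_i * measure_i)
= 7.73*2.74 + 0.87*2.82 + 7.7*0.96 + 8.26*2.14 + 2.98*0.82
= 21.1802 + 2.4534 + 7.392 + 17.6764 + 2.4436
= 51.1456
Step 2: Total measure of domain = 2.74 + 2.82 + 0.96 + 2.14 + 0.82 = 9.48
Step 3: Average value = 51.1456 / 9.48 = 5.395105


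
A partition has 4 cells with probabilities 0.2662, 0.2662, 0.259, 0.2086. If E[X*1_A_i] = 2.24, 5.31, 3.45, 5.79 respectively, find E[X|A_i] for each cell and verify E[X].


For each cell A_i: E[X|A_i] = E[X*1_A_i] / P(A_i)
Step 1: E[X|A_1] = 2.24 / 0.2662 = 8.414726
Step 2: E[X|A_2] = 5.31 / 0.2662 = 19.947408
Step 3: E[X|A_3] = 3.45 / 0.259 = 13.320463
Step 4: E[X|A_4] = 5.79 / 0.2086 = 27.756472
Verification: E[X] = sum E[X*1_A_i] = 2.24 + 5.31 + 3.45 + 5.79 = 16.79


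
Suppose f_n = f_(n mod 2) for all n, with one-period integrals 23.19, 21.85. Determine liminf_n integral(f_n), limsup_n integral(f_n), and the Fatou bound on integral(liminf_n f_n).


The sequence (integral(f_n)) is periodic with period 2, repeating the values 23.19, 21.85 indefinitely.
Step 1: For a periodic sequence, every tail (a_m, a_(m+1), ...) contains all 2 period values infinitely often.
Step 2: Hence inf of every tail = min of the period values = min(23.19, 21.85) = 21.85.
        liminf_n integral(f_n) = sup over m of (inf of tail from m) = 21.85.
Step 3: Similarly sup of every tail = max of the period values = 23.19.
        limsup_n integral(f_n) = 23.19.
Step 4: Fatou's lemma: integral(liminf_n f_n) <= liminf_n integral(f_n) = 21.85.
        So the integral of the pointwise liminf is at most 21.85.


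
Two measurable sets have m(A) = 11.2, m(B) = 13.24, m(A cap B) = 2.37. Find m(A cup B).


By inclusion-exclusion: m(A u B) = m(A) + m(B) - m(A n B)
= 11.2 + 13.24 - 2.37
= 22.07


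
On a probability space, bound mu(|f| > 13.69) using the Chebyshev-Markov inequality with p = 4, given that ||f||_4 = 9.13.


Chebyshev/Markov inequality: mu(|f| > eps) <= (||f||_p / eps)^p
Step 1: ||f||_4 / eps = 9.13 / 13.69 = 0.66691
Step 2: Raise to power p = 4:
  (0.66691)^4 = 0.19782
Step 3: Therefore mu(|f| > 13.69) <= 0.19782


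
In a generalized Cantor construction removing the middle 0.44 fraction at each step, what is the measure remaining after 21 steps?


Step 1: At each step, fraction remaining = 1 - 0.44 = 0.56
Step 2: After 21 steps, measure = (0.56)^21
Result = 5.151676e-06


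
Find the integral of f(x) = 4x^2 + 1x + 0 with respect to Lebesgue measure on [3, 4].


The Lebesgue integral of a Riemann-integrable function agrees with the Riemann integral.
Antiderivative F(x) = (4/3)x^3 + (1/2)x^2 + 0x
F(4) = (4/3)*4^3 + (1/2)*4^2 + 0*4
     = (4/3)*64 + (1/2)*16 + 0*4
     = 85.333333 + 8 + 0
     = 93.333333
F(3) = 40.5
Integral = F(4) - F(3) = 93.333333 - 40.5 = 52.833333


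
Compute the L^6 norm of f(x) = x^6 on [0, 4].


Step 1: ||f||_6 = (integral_0^4 |x^6|^6 dx)^(1/6)
     = (integral_0^4 x^36 dx)^(1/6)
Step 2: integral_0^4 x^36 dx = [x^37/(37)] from 0 to 4 = 4^37/37
     = 18889465931478580854784/37 = 5.105261e+20
Step 3: ||f||_6 = (5.105261e+20)^(1/6) = 2827.068463


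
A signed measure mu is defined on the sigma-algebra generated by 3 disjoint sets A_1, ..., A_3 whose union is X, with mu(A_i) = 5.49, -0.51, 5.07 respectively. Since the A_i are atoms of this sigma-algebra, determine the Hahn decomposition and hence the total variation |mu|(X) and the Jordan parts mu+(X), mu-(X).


Step 1: Every measurable set is a union of atoms (the cells / points), so a Hahn decomposition is
  obtained by grouping atoms by sign: P = union of atoms with mu > 0, N = union of the remaining atoms.
  Atoms in P (indices): 1, 3;  atoms in N (indices): 2
  Positive values: 5.49, 5.07
  Negative values: -0.51
Step 2: mu+(X) = mu(P) = sum of positive atom values = 10.56
Step 3: mu-(X) = -mu(N) = sum of |negative atom values| = 0.51
Step 4: |mu|(X) = mu+(X) + mu-(X) = 10.56 + 0.51 = 11.07


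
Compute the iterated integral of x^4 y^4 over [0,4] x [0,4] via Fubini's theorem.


By Fubini's theorem, the double integral factors as a product of single integrals:
Step 1: integral_0^4 x^4 dx = [x^5/5] from 0 to 4
     = 4^5/5 = 204.8
Step 2: integral_0^4 y^4 dy = [y^5/5] from 0 to 4
     = 4^5/5 = 204.8
Step 3: Double integral = 204.8 * 204.8 = 41943.04


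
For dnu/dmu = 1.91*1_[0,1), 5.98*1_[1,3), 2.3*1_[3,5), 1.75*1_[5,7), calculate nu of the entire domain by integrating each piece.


Integrate each piece of the Radon-Nikodym derivative:
Step 1: integral_0^1 1.91 dx = 1.91*(1-0) = 1.91*1 = 1.91
Step 2: integral_1^3 5.98 dx = 5.98*(3-1) = 5.98*2 = 11.96
Step 3: integral_3^5 2.3 dx = 2.3*(5-3) = 2.3*2 = 4.6
Step 4: integral_5^7 1.75 dx = 1.75*(7-5) = 1.75*2 = 3.5
Total: 1.91 + 11.96 + 4.6 + 3.5 = 21.97


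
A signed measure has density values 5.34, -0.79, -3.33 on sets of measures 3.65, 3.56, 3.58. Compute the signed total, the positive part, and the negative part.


Step 1: Compute signed measure on each set:
  Set 1: 5.34 * 3.65 = 19.491
  Set 2: -0.79 * 3.56 = -2.8124
  Set 3: -3.33 * 3.58 = -11.9214
Step 2: Total signed measure = (19.491) + (-2.8124) + (-11.9214)
     = 4.7572
Step 3: Positive part mu+(X) = sum of positive contributions = 19.491
Step 4: Negative part mu-(X) = |sum of negative contributions| = 14.7338


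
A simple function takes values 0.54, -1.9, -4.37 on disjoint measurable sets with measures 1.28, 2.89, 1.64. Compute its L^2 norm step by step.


Step 1: Compute |f_i|^2 for each value:
  |0.54|^2 = 0.2916
  |-1.9|^2 = 3.61
  |-4.37|^2 = 19.0969
Step 2: Multiply by measures and sum:
  0.2916 * 1.28 = 0.373248
  3.61 * 2.89 = 10.4329
  19.0969 * 1.64 = 31.318916
Sum = 0.373248 + 10.4329 + 31.318916 = 42.125064
Step 3: Take the p-th root:
||f||_2 = (42.125064)^(1/2) = 6.490382


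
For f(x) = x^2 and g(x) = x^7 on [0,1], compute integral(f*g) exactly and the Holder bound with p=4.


Step 1: Exact integral of f*g = integral(x^9, 0, 1) = 1/10
     = 0.1
Step 2: Holder bound with p=4, q=1.333333:
  ||f||_p = (integral x^8 dx)^(1/4) = (1/9)^(1/4) = 0.57735
  ||g||_q = (integral x^9.333333 dx)^(1/1.333333) = (1/10.333333)^(1/1.333333) = 0.173508
Step 3: Holder bound = ||f||_p * ||g||_q = 0.57735 * 0.173508 = 0.100175
Verification: 0.1 <= 0.100175 (Holder holds)


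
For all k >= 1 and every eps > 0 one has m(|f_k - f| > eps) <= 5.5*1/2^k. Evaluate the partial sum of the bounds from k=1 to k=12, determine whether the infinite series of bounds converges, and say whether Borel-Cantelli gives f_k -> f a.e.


Step 1: List the terms 5.5*1/2^k for k = 1 to 12:
  k=1: 2.75
  k=2: 1.375
  k=3: 0.6875
  k=4: 0.34375
  k=5: 0.171875
  k=6: 0.085938
  k=7: 0.042969
  k=8: 0.021484
  k=9: 0.010742
  k=10: 0.005371
  k=11: 0.002686
  k=12: 0.001343
Step 2: Partial sum = 2.75 + 1.375 + 0.6875 + 0.34375 + 0.171875 + 0.085938 + 0.042969 + 0.021484 + 0.010742 + 0.005371 + 0.002686 + 0.001343
     = 5.498657
Step 3: The full series sum_(k>=1) 5.5*1/2^k converges (geometric series with ratio 1/2 < 1; a constant multiple of a convergent series converges).
Step 4: Fix eps > 0. Since sum_k m(|f_k - f| > eps) < infinity, the Borel-Cantelli lemma gives
        m(limsup_k {|f_k - f| > eps}) = 0, i.e. for a.e. x, |f_k(x) - f(x)| <= eps for all large k.
        Applying this with eps = 1/j for j = 1, 2, ... and intersecting the countably many full-measure sets,
        for a.e. x we get limsup_k |f_k(x) - f(x)| <= 1/j for every j, hence f_k -> f almost everywhere.
Conclusion: series converges; Borel-Cantelli yields f_k -> f a.e.


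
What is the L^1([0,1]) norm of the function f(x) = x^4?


Step 1: ||f||_1 = (integral_0^1 |x^4|^1 dx)^(1/1)
     = (integral_0^1 x^4 dx)^(1/1)
Step 2: integral_0^1 x^4 dx = [x^5/(5)] from 0 to 1 = 1^5/5
     = 1/5 = 0.2
Step 3: ||f||_1 = (0.2)^(1/1) = 0.2


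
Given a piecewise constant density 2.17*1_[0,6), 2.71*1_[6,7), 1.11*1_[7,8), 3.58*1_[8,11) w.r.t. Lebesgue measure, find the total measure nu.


Integrate each piece of the Radon-Nikodym derivative:
Step 1: integral_0^6 2.17 dx = 2.17*(6-0) = 2.17*6 = 13.02
Step 2: integral_6^7 2.71 dx = 2.71*(7-6) = 2.71*1 = 2.71
Step 3: integral_7^8 1.11 dx = 1.11*(8-7) = 1.11*1 = 1.11
Step 4: integral_8^11 3.58 dx = 3.58*(11-8) = 3.58*3 = 10.74
Total: 13.02 + 2.71 + 1.11 + 10.74 = 27.58


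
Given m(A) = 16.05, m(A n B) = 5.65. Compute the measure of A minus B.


m(A \ B) = m(A) - m(A n B)
= 16.05 - 5.65
= 10.4


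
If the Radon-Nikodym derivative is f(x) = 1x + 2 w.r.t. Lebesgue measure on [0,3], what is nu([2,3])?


nu(A) = integral_A (dnu/dmu) dmu = integral_2^3 (1x + 2) dx
Step 1: Antiderivative F(x) = (1/2)x^2 + 2x
Step 2: F(3) = (1/2)*3^2 + 2*3 = 4.5 + 6 = 10.5
Step 3: F(2) = (1/2)*2^2 + 2*2 = 2 + 4 = 6
Step 4: nu([2,3]) = F(3) - F(2) = 10.5 - 6 = 4.5


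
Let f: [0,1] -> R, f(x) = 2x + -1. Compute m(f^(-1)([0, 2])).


f^(-1)([0, 2]) = {x : 0 <= 2x + -1 <= 2}
Solving: (0 - -1)/2 <= x <= (2 - -1)/2
= [0.5, 1.5]
Intersecting with [0,1]: [0.5, 1]
Measure = 1 - 0.5 = 0.5


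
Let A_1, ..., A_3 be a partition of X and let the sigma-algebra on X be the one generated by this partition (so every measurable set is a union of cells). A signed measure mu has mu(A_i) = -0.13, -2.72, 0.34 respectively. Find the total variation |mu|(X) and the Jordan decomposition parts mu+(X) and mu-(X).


Step 1: Every measurable set is a union of atoms (the cells / points), so a Hahn decomposition is
  obtained by grouping atoms by sign: P = union of atoms with mu > 0, N = union of the remaining atoms.
  Atoms in P (indices): 3;  atoms in N (indices): 1, 2
  Positive values: 0.34
  Negative values: -0.13, -2.72
Step 2: mu+(X) = mu(P) = sum of positive atom values = 0.34
Step 3: mu-(X) = -mu(N) = sum of |negative atom values| = 2.85
Step 4: |mu|(X) = mu+(X) + mu-(X) = 0.34 + 2.85 = 3.19


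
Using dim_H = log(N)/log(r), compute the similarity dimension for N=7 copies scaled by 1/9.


For a self-similar set with N copies scaled by 1/r:
dim_H = log(N)/log(r) = log(7)/log(9)
= 1.94591/2.197225
= 0.885622


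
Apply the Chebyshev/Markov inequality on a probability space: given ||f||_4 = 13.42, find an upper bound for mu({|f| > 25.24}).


Chebyshev/Markov inequality: mu(|f| > eps) <= (||f||_p / eps)^p
Step 1: ||f||_4 / eps = 13.42 / 25.24 = 0.531696
Step 2: Raise to power p = 4:
  (0.531696)^4 = 0.079919
Step 3: Therefore mu(|f| > 25.24) <= 0.079919


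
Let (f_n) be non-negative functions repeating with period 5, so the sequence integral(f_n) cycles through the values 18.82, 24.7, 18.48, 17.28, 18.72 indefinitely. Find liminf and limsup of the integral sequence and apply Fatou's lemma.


The sequence (integral(f_n)) is periodic with period 5, repeating the values 18.82, 24.7, 18.48, 17.28, 18.72 indefinitely.
Step 1: For a periodic sequence, every tail (a_m, a_(m+1), ...) contains all 5 period values infinitely often.
Step 2: Hence inf of every tail = min of the period values = min(18.82, 24.7, 18.48, 17.28, 18.72) = 17.28.
        liminf_n integral(f_n) = sup over m of (inf of tail from m) = 17.28.
Step 3: Similarly sup of every tail = max of the period values = 24.7.
        limsup_n integral(f_n) = 24.7.
Step 4: Fatou's lemma: integral(liminf_n f_n) <= liminf_n integral(f_n) = 17.28.
        So the integral of the pointwise liminf is at most 17.28.


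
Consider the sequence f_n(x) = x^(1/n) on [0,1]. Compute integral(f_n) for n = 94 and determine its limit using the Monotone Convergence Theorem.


At n = 94: f_94(x) = x^(1/94).
Step 1: integral(x^(1/94), 0, 1) = [x^(1/94+1) / (1/94+1)] from 0 to 1
     = 1 / (1/94 + 1) = 1 / ((94+1)/94) = 94/(94+1)
     = 94/95 = 0.989474
Step 2: As n -> infinity, f_n(x) = x^(1/n) -> 1 for x in (0,1], and f_n is increasing in n.
By MCT, lim_n integral(f_n) = integral(lim_n f_n) = integral(1, 0, 1) = 1.
Step 3: Verify convergence: 94/95 = 0.989474 -> 1


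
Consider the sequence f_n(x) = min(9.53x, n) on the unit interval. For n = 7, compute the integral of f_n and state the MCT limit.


f(x) = 9.53x on [0,1]; f_n(x) = min(9.53x, n). At n = 7:
Step 1: f(x) reaches 7 at x = 7/9.53 = 0.734523
Step 2: integral(f_7) = integral(9.53x, 0, 0.734523) + integral(7, 0.734523, 1)
       = 9.53*0.734523^2/2 + 7*(1 - 0.734523)
       = 2.570829 + 1.858342
       = 4.429171
Step 3: As n -> infinity, f_n increases to f, so by MCT integral(f_n) -> integral(f) = 9.53/2 = 4.765.
Convergence: integral(f_7) = 4.429171 -> 4.765 as n -> infinity


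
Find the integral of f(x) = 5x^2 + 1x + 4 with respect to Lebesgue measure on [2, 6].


The Lebesgue integral of a Riemann-integrable function agrees with the Riemann integral.
Antiderivative F(x) = (5/3)x^3 + (1/2)x^2 + 4x
F(6) = (5/3)*6^3 + (1/2)*6^2 + 4*6
     = (5/3)*216 + (1/2)*36 + 4*6
     = 360 + 18 + 24
     = 402
F(2) = 23.333333
Integral = F(6) - F(2) = 402 - 23.333333 = 378.666667


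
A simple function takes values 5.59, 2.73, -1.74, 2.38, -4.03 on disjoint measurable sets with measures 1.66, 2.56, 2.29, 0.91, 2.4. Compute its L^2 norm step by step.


Step 1: Compute |f_i|^2 for each value:
  |5.59|^2 = 31.2481
  |2.73|^2 = 7.4529
  |-1.74|^2 = 3.0276
  |2.38|^2 = 5.6644
  |-4.03|^2 = 16.2409
Step 2: Multiply by measures and sum:
  31.2481 * 1.66 = 51.871846
  7.4529 * 2.56 = 19.079424
  3.0276 * 2.29 = 6.933204
  5.6644 * 0.91 = 5.154604
  16.2409 * 2.4 = 38.97816
Sum = 51.871846 + 19.079424 + 6.933204 + 5.154604 + 38.97816 = 122.017238
Step 3: Take the p-th root:
||f||_2 = (122.017238)^(1/2) = 11.046141


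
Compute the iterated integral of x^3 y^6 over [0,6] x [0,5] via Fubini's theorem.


By Fubini's theorem, the double integral factors as a product of single integrals:
Step 1: integral_0^6 x^3 dx = [x^4/4] from 0 to 6
     = 6^4/4 = 324
Step 2: integral_0^5 y^6 dy = [y^7/7] from 0 to 5
     = 5^7/7 = 11160.714286
Step 3: Double integral = 324 * 11160.714286 = 3.616071e+06


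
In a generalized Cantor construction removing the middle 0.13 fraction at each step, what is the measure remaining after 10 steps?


Step 1: At each step, fraction remaining = 1 - 0.13 = 0.87
Step 2: After 10 steps, measure = (0.87)^10
Result = 0.248423


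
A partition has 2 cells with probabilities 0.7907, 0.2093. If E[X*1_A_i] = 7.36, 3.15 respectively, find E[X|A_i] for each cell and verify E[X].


For each cell A_i: E[X|A_i] = E[X*1_A_i] / P(A_i)
Step 1: E[X|A_1] = 7.36 / 0.7907 = 9.308208
Step 2: E[X|A_2] = 3.15 / 0.2093 = 15.050167
Verification: E[X] = sum E[X*1_A_i] = 7.36 + 3.15 = 10.51


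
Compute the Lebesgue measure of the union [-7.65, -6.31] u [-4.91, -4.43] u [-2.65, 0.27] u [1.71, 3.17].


For pairwise disjoint intervals, m(union) = sum of lengths.
= (-6.31 - -7.65) + (-4.43 - -4.91) + (0.27 - -2.65) + (3.17 - 1.71)
= 1.34 + 0.48 + 2.92 + 1.46
= 6.2


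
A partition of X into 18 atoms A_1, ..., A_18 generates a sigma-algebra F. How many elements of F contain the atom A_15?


Each element of F is a union of some subset S of the 18 atoms.
The element contains A_15 iff A_15 is in S.
So we count subsets S of {A_1,...,A_18} with A_15 in S: choose freely among the other 17 atoms.
Count = 2^(18-1) = 2^17 = 131072.


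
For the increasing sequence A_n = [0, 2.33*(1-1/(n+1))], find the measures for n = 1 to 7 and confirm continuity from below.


By continuity of measure from below: if A_n increases to A, then m(A_n) -> m(A).
Here A = [0, 2.33], so m(A) = 2.33
Step 1: a_1 = 2.33*(1 - 1/2) = 1.165, m(A_1) = 1.165
Step 2: a_2 = 2.33*(1 - 1/3) = 1.5533, m(A_2) = 1.5533
Step 3: a_3 = 2.33*(1 - 1/4) = 1.7475, m(A_3) = 1.7475
Step 4: a_4 = 2.33*(1 - 1/5) = 1.864, m(A_4) = 1.864
Step 5: a_5 = 2.33*(1 - 1/6) = 1.9417, m(A_5) = 1.9417
Step 6: a_6 = 2.33*(1 - 1/7) = 1.9971, m(A_6) = 1.9971
Step 7: a_7 = 2.33*(1 - 1/8) = 2.0388, m(A_7) = 2.0388
Limit: m(A_n) -> m([0,2.33]) = 2.33


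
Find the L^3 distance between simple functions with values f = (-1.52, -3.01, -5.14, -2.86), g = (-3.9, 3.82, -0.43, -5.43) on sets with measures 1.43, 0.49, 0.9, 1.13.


Step 1: Compute differences f_i - g_i:
  -1.52 - -3.9 = 2.38
  -3.01 - 3.82 = -6.83
  -5.14 - -0.43 = -4.71
  -2.86 - -5.43 = 2.57
Step 2: Compute |diff|^3 * measure for each set:
  |2.38|^3 * 1.43 = 13.481272 * 1.43 = 19.278219
  |-6.83|^3 * 0.49 = 318.611987 * 0.49 = 156.119874
  |-4.71|^3 * 0.9 = 104.487111 * 0.9 = 94.0384
  |2.57|^3 * 1.13 = 16.974593 * 1.13 = 19.18129
Step 3: Sum = 288.617783
Step 4: ||f-g||_3 = (288.617783)^(1/3) = 6.608573


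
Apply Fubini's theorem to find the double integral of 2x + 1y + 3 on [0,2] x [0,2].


By Fubini, integrate in x first, then y.
Step 1: Fix y, integrate over x in [0,2]:
  integral(2x + 1y + 3, x=0..2)
  = 2*(2^2 - 0^2)/2 + (1y + 3)*(2 - 0)
  = 4 + (1y + 3)*2
  = 4 + 2y + 6
  = 10 + 2y
Step 2: Integrate over y in [0,2]:
  integral(10 + 2y, y=0..2)
  = 10*2 + 2*(2^2 - 0^2)/2
  = 20 + 4
  = 24


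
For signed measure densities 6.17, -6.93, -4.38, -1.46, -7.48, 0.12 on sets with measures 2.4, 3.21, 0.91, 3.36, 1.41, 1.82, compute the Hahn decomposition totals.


Step 1: Compute signed measure on each set:
  Set 1: 6.17 * 2.4 = 14.808
  Set 2: -6.93 * 3.21 = -22.2453
  Set 3: -4.38 * 0.91 = -3.9858
  Set 4: -1.46 * 3.36 = -4.9056
  Set 5: -7.48 * 1.41 = -10.5468
  Set 6: 0.12 * 1.82 = 0.2184
Step 2: Total signed measure = (14.808) + (-22.2453) + (-3.9858) + (-4.9056) + (-10.5468) + (0.2184)
     = -26.6571
Step 3: Positive part mu+(X) = sum of positive contributions = 15.0264
Step 4: Negative part mu-(X) = |sum of negative contributions| = 41.6835


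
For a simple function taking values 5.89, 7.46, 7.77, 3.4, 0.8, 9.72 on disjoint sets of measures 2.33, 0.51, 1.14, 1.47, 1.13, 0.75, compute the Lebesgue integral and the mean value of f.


Step 1: Integral = sum(value_i * measure_i)
= 5.89*2.33 + 7.46*0.51 + 7.77*1.14 + 3.4*1.47 + 0.8*1.13 + 9.72*0.75
= 13.7237 + 3.8046 + 8.8578 + 4.998 + 0.904 + 7.29
= 39.5781
Step 2: Total measure of domain = 2.33 + 0.51 + 1.14 + 1.47 + 1.13 + 0.75 = 7.33
Step 3: Average value = 39.5781 / 7.33 = 5.399468


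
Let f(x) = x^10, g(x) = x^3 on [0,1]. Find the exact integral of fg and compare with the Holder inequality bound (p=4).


Step 1: Exact integral of f*g = integral(x^13, 0, 1) = 1/14
     = 0.071429
Step 2: Holder bound with p=4, q=1.333333:
  ||f||_p = (integral x^40 dx)^(1/4) = (1/41)^(1/4) = 0.395188
  ||g||_q = (integral x^4 dx)^(1/1.333333) = (1/5)^(1/1.333333) = 0.29907
Step 3: Holder bound = ||f||_p * ||g||_q = 0.395188 * 0.29907 = 0.118189
Verification: 0.071429 <= 0.118189 (Holder holds)


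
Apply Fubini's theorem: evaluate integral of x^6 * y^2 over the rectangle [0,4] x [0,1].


By Fubini's theorem, the double integral factors as a product of single integrals:
Step 1: integral_0^4 x^6 dx = [x^7/7] from 0 to 4
     = 4^7/7 = 2340.571429
Step 2: integral_0^1 y^2 dy = [y^3/3] from 0 to 1
     = 1^3/3 = 0.333333
Step 3: Double integral = 2340.571429 * 0.333333 = 780.190476


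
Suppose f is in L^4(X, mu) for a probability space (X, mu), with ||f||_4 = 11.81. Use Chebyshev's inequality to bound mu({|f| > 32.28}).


Chebyshev/Markov inequality: mu(|f| > eps) <= (||f||_p / eps)^p
Step 1: ||f||_4 / eps = 11.81 / 32.28 = 0.365861
Step 2: Raise to power p = 4:
  (0.365861)^4 = 0.017917
Step 3: Therefore mu(|f| > 32.28) <= 0.017917
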